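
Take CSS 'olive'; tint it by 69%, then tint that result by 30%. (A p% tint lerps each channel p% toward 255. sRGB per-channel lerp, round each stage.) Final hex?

#e4e4c8

CSS olive is rgb(128, 128, 0).
A 69% tint moves each channel 69% toward 255:
  R: 128 + 0.69×(255−128) = 128 + 87.63 = 215.63 → 216
  G: 128 + 0.69×(255−128) = 128 + 87.63 = 215.63 → 216
  B: 0 + 0.69×(255−0) = 0 + 175.95 = 175.95 → 176
After the tint: rgb(216, 216, 176) = #d8d8b0.
Per channel, c → c + 0.3(255 − c):
  R: 216 + 0.3×(255−216) = 216 + 11.7 = 227.7 → 228
  G: 216 + 11.7 = 227.7 → 228
  B: 176 + 23.7 = 199.7 → 200
rgb(228, 228, 200) = #e4e4c8.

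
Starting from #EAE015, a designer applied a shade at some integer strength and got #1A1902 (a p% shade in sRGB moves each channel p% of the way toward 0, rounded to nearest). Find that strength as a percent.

89%

#EAE015 is rgb(234, 224, 21); #1A1902 is rgb(26, 25, 2).
On the R channel (widest range): 26 ≈ 234 + (p/100)(0 − 234), so p ≈ 100×(26 − 234)/(0 − 234) = -20800/-234 = 88.89.
p = 89 reproduces all three channels after rounding.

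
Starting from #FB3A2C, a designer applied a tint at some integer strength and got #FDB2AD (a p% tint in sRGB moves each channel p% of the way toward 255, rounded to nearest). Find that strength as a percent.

#FB3A2C is rgb(251, 58, 44); #FDB2AD is rgb(253, 178, 173).
On the B channel (widest range): 173 ≈ 44 + (p/100)(255 − 44), so p ≈ 100×(173 − 44)/(255 − 44) = 12900/211 = 61.14.
p = 61 reproduces all three channels after rounding.

61%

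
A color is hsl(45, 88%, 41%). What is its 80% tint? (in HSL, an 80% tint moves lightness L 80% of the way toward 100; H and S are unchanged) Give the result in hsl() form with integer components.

hsl(45, 88%, 88%)

L moves 80% from 41 toward 100: 41 + 47.2 = 88.2 → 88.
H and S are unchanged.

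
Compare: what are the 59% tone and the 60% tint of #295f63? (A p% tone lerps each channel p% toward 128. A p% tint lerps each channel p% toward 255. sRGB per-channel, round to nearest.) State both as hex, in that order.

#295f63 is rgb(41, 95, 99).
59% tone:
  R: 41 + 0.59×(128−41) = 41 + 51.33 = 92.33 → 92
  G: 95 + 0.59×(128−95) = 95 + 19.47 = 114.47 → 114
  B: 99 + 17.11 = 116.11 → 116
  → #5c7274
60% tint:
  R: 41 + 0.6×(255−41) = 41 + 128.4 = 169.4 → 169
  G: 95 + 0.6×(255−95) = 95 + 96 = 191 → 191
  B: 99 + 0.6×(255−99) = 99 + 93.6 = 192.6 → 193
  → #a9bfc1

#5c7274, #a9bfc1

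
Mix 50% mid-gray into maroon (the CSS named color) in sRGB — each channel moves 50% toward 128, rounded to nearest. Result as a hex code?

CSS maroon is rgb(128, 0, 0).
Per channel, c → c + 0.5(128 − c):
  R: 128 + 0.5×(128−128) = 128 + 0 = 128 → 128
  G: 0 + 0.5×(128−0) = 0 + 64 = 64 → 64
  B: 0 + 0.5×(128−0) = 0 + 64 = 64 → 64
rgb(128, 64, 64) = #804040.

#804040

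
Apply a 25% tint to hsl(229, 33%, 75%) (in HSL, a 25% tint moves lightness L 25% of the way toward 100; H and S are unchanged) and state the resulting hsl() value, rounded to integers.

hsl(229, 33%, 81%)

L moves 25% from 75 toward 100: 75 + 6.25 = 81.25 → 81.
H and S are unchanged.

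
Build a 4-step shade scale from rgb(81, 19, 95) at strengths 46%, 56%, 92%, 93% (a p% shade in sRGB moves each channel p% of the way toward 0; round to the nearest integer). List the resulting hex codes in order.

#2C0A33, #24082A, #060208, #060107

46%: (81 − 37.26 = 43.74→44, 19 − 8.74 = 10.26→10, 95 − 43.7 = 51.3→51) → #2C0A33
56%: (81 − 45.36 = 35.64→36, 19 − 10.64 = 8.36→8, 95 − 53.2 = 41.8→42) → #24082A
92%: (81 − 74.52 = 6.48→6, 19 − 17.48 = 1.52→2, 95 − 87.4 = 7.6→8) → #060208
93%: (81 − 75.33 = 5.67→6, 19 − 17.67 = 1.33→1, 95 − 88.35 = 6.65→7) → #060107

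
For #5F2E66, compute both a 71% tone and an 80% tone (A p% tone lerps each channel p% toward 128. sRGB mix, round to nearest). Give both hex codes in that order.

#766878, #79707B

#5F2E66 is rgb(95, 46, 102).
71% tone:
  R: 95 + 23.43 = 118.43 → 118
  G: 46 + 58.22 = 104.22 → 104
  B: 102 + 0.71×(128−102) = 102 + 18.46 = 120.46 → 120
  → #766878
80% tone:
  R: 95 + 26.4 = 121.4 → 121
  G: 46 + 0.8×(128−46) = 46 + 65.6 = 111.6 → 112
  B: 102 + 0.8×(128−102) = 102 + 20.8 = 122.8 → 123
  → #79707B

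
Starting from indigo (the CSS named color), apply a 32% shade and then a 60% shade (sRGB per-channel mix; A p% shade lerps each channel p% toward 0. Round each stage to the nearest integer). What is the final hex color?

CSS indigo is rgb(75, 0, 130).
A 32% shade moves each channel 32% toward 0:
  R: 75 + 0.32×(0−75) = 75 − 24 = 51 → 51
  G: 0 + 0 = 0 → 0
  B: 130 − 41.6 = 88.4 → 88
After the shade: rgb(51, 0, 88) = #330058.
Lerp each channel 60% toward 0:
  R: 51 + 0.6×(0−51) = 51 − 30.6 = 20.4 → 20
  G: 0 + 0 = 0 → 0
  B: 88 + 0.6×(0−88) = 88 − 52.8 = 35.2 → 35
rgb(20, 0, 35) = #140023.

#140023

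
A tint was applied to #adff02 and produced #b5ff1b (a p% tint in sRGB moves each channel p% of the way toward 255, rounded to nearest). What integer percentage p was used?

#adff02 is rgb(173, 255, 2); #b5ff1b is rgb(181, 255, 27).
On the B channel (widest range): 27 ≈ 2 + (p/100)(255 − 2), so p ≈ 100×(27 − 2)/(255 − 2) = 2500/253 = 9.88.
p = 10 reproduces all three channels after rounding.

10%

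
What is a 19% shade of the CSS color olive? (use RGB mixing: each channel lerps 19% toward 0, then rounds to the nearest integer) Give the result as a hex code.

CSS olive is rgb(128, 128, 0).
Lerp each channel 19% toward 0:
  R: 128 + 0.19×(0−128) = 128 − 24.32 = 103.68 → 104
  G: 128 + 0.19×(0−128) = 128 − 24.32 = 103.68 → 104
  B: 0 + 0 = 0 → 0
rgb(104, 104, 0) = #686800.

#686800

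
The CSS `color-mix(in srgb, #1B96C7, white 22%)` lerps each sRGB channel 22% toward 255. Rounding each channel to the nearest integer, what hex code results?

#4DADD3

#1B96C7 is rgb(27, 150, 199).
Lerp each channel 22% toward 255:
  R: 27 + 50.16 = 77.16 → 77
  G: 150 + 0.22×(255−150) = 150 + 23.1 = 173.1 → 173
  B: 199 + 0.22×(255−199) = 199 + 12.32 = 211.32 → 211
rgb(77, 173, 211) = #4DADD3.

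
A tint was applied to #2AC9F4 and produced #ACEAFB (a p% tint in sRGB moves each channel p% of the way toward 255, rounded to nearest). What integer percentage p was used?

#2AC9F4 is rgb(42, 201, 244); #ACEAFB is rgb(172, 234, 251).
On the R channel (widest range): 172 ≈ 42 + (p/100)(255 − 42), so p ≈ 100×(172 − 42)/(255 − 42) = 13000/213 = 61.03.
p = 61 reproduces all three channels after rounding.

61%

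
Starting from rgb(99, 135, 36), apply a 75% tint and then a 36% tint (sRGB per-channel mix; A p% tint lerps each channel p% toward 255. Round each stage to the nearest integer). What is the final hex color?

Per channel, c → c + 0.75(255 − c):
  R: 99 + 0.75×(255−99) = 99 + 117 = 216 → 216
  G: 135 + 0.75×(255−135) = 135 + 90 = 225 → 225
  B: 36 + 164.25 = 200.25 → 200
After the tint: rgb(216, 225, 200) = #d8e1c8.
Per channel, c → c + 0.36(255 − c):
  R: 216 + 0.36×(255−216) = 216 + 14.04 = 230.04 → 230
  G: 225 + 10.8 = 235.8 → 236
  B: 200 + 19.8 = 219.8 → 220
rgb(230, 236, 220) = #e6ecdc.

#e6ecdc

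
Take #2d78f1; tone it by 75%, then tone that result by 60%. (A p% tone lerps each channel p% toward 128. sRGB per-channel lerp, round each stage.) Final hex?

#2d78f1 is rgb(45, 120, 241).
Lerp each channel 75% toward 128:
  R: 45 + 0.75×(128−45) = 45 + 62.25 = 107.25 → 107
  G: 120 + 0.75×(128−120) = 120 + 6 = 126 → 126
  B: 241 + 0.75×(128−241) = 241 − 84.75 = 156.25 → 156
After the tone: rgb(107, 126, 156) = #6b7e9c.
Lerp each channel 60% toward 128:
  R: 107 + 0.6×(128−107) = 107 + 12.6 = 119.6 → 120
  G: 126 + 1.2 = 127.2 → 127
  B: 156 − 16.8 = 139.2 → 139
rgb(120, 127, 139) = #787f8b.

#787f8b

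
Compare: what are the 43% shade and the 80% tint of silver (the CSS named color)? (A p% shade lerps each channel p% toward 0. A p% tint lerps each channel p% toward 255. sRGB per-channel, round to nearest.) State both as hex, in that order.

CSS silver is rgb(192, 192, 192).
43% shade:
  R: 192 − 82.56 = 109.44 → 109
  G: 192 + 0.43×(0−192) = 192 − 82.56 = 109.44 → 109
  B: 192 + 0.43×(0−192) = 192 − 82.56 = 109.44 → 109
  → #6d6d6d
80% tint:
  R: 192 + 0.8×(255−192) = 192 + 50.4 = 242.4 → 242
  G: 192 + 0.8×(255−192) = 192 + 50.4 = 242.4 → 242
  B: 192 + 0.8×(255−192) = 192 + 50.4 = 242.4 → 242
  → #f2f2f2

#6d6d6d, #f2f2f2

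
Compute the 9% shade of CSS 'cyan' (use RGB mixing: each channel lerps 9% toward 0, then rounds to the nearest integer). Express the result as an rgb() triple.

rgb(0, 232, 232)

CSS cyan is rgb(0, 255, 255).
Lerp each channel 9% toward 0:
  R: 0 + 0.09×(0−0) = 0 + 0 = 0 → 0
  G: 255 + 0.09×(0−255) = 255 − 22.95 = 232.05 → 232
  B: 255 − 22.95 = 232.05 → 232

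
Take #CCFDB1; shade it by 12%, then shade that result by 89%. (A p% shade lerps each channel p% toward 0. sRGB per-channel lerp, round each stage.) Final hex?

#CCFDB1 is rgb(204, 253, 177).
Per channel, c → c + 0.12(0 − c):
  R: 204 + 0.12×(0−204) = 204 − 24.48 = 179.52 → 180
  G: 253 + 0.12×(0−253) = 253 − 30.36 = 222.64 → 223
  B: 177 + 0.12×(0−177) = 177 − 21.24 = 155.76 → 156
After the shade: rgb(180, 223, 156) = #B4DF9C.
An 89% shade moves each channel 89% toward 0:
  R: 180 + 0.89×(0−180) = 180 − 160.2 = 19.8 → 20
  G: 223 + 0.89×(0−223) = 223 − 198.47 = 24.53 → 25
  B: 156 + 0.89×(0−156) = 156 − 138.84 = 17.16 → 17
rgb(20, 25, 17) = #141911.

#141911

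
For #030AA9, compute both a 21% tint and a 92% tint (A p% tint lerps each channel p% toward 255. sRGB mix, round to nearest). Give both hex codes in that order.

#383DBB, #EBEBF8

#030AA9 is rgb(3, 10, 169).
21% tint:
  R: 3 + 52.92 = 55.92 → 56
  G: 10 + 51.45 = 61.45 → 61
  B: 169 + 0.21×(255−169) = 169 + 18.06 = 187.06 → 187
  → #383DBB
92% tint:
  R: 3 + 0.92×(255−3) = 3 + 231.84 = 234.84 → 235
  G: 10 + 0.92×(255−10) = 10 + 225.4 = 235.4 → 235
  B: 169 + 79.12 = 248.12 → 248
  → #EBEBF8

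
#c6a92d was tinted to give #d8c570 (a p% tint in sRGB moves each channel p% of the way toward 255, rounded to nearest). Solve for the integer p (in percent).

#c6a92d is rgb(198, 169, 45); #d8c570 is rgb(216, 197, 112).
On the B channel (widest range): 112 ≈ 45 + (p/100)(255 − 45), so p ≈ 100×(112 − 45)/(255 − 45) = 6700/210 = 31.90.
p = 32 reproduces all three channels after rounding.

32%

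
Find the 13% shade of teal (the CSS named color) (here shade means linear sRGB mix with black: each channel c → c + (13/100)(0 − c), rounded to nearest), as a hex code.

#006F6F

CSS teal is rgb(0, 128, 128).
A 13% shade moves each channel 13% toward 0:
  R: 0 + 0.13×(0−0) = 0 + 0 = 0 → 0
  G: 128 + 0.13×(0−128) = 128 − 16.64 = 111.36 → 111
  B: 128 + 0.13×(0−128) = 128 − 16.64 = 111.36 → 111
rgb(0, 111, 111) = #006F6F.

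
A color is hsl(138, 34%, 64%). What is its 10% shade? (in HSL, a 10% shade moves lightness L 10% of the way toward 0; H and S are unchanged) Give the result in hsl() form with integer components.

L moves 10% from 64 toward 0: 64 − 6.4 = 57.6 → 58.
H and S are unchanged.

hsl(138, 34%, 58%)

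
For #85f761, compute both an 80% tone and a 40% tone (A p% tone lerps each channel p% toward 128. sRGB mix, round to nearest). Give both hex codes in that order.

#85f761 is rgb(133, 247, 97).
80% tone:
  R: 133 − 4 = 129 → 129
  G: 247 + 0.8×(128−247) = 247 − 95.2 = 151.8 → 152
  B: 97 + 0.8×(128−97) = 97 + 24.8 = 121.8 → 122
  → #81987a
40% tone:
  R: 133 + 0.4×(128−133) = 133 − 2 = 131 → 131
  G: 247 + 0.4×(128−247) = 247 − 47.6 = 199.4 → 199
  B: 97 + 12.4 = 109.4 → 109
  → #83c76d

#81987a, #83c76d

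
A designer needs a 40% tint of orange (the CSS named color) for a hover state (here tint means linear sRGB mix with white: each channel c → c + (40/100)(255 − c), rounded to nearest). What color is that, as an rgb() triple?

CSS orange is rgb(255, 165, 0).
A 40% tint moves each channel 40% toward 255:
  R: 255 + 0.4×(255−255) = 255 + 0 = 255 → 255
  G: 165 + 36 = 201 → 201
  B: 0 + 102 = 102 → 102

rgb(255, 201, 102)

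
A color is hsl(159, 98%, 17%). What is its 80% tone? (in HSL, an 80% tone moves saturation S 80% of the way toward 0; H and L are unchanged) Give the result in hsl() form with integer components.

S moves 80% from 98 toward 0: 98 − 78.4 = 19.6 → 20.
H and L are unchanged.

hsl(159, 20%, 17%)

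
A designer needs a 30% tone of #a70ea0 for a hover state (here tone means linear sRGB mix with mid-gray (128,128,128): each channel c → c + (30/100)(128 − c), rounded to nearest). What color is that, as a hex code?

#9b3096

#a70ea0 is rgb(167, 14, 160).
Lerp each channel 30% toward 128:
  R: 167 − 11.7 = 155.3 → 155
  G: 14 + 0.3×(128−14) = 14 + 34.2 = 48.2 → 48
  B: 160 − 9.6 = 150.4 → 150
rgb(155, 48, 150) = #9b3096.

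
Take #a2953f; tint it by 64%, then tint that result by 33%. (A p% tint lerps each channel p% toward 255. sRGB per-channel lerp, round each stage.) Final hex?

#a2953f is rgb(162, 149, 63).
Lerp each channel 64% toward 255:
  R: 162 + 0.64×(255−162) = 162 + 59.52 = 221.52 → 222
  G: 149 + 67.84 = 216.84 → 217
  B: 63 + 122.88 = 185.88 → 186
After the tint: rgb(222, 217, 186) = #ded9ba.
Per channel, c → c + 0.33(255 − c):
  R: 222 + 0.33×(255−222) = 222 + 10.89 = 232.89 → 233
  G: 217 + 12.54 = 229.54 → 230
  B: 186 + 22.77 = 208.77 → 209
rgb(233, 230, 209) = #e9e6d1.

#e9e6d1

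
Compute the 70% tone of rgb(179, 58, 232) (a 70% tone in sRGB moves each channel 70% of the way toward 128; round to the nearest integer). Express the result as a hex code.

#8f6b9f

A 70% tone moves each channel 70% toward 128:
  R: 179 + 0.7×(128−179) = 179 − 35.7 = 143.3 → 143
  G: 58 + 0.7×(128−58) = 58 + 49 = 107 → 107
  B: 232 − 72.8 = 159.2 → 159
rgb(143, 107, 159) = #8f6b9f.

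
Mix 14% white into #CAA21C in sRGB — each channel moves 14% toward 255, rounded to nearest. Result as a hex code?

#D1AF3C

#CAA21C is rgb(202, 162, 28).
Per channel, c → c + 0.14(255 − c):
  R: 202 + 7.42 = 209.42 → 209
  G: 162 + 13.02 = 175.02 → 175
  B: 28 + 0.14×(255−28) = 28 + 31.78 = 59.78 → 60
rgb(209, 175, 60) = #D1AF3C.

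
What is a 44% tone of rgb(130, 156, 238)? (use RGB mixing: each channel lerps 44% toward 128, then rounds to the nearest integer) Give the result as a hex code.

Per channel, c → c + 0.44(128 − c):
  R: 130 + 0.44×(128−130) = 130 − 0.88 = 129.12 → 129
  G: 156 − 12.32 = 143.68 → 144
  B: 238 + 0.44×(128−238) = 238 − 48.4 = 189.6 → 190
rgb(129, 144, 190) = #8190BE.

#8190BE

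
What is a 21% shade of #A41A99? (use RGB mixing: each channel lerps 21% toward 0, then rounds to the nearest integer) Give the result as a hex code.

#A41A99 is rgb(164, 26, 153).
A 21% shade moves each channel 21% toward 0:
  R: 164 + 0.21×(0−164) = 164 − 34.44 = 129.56 → 130
  G: 26 + 0.21×(0−26) = 26 − 5.46 = 20.54 → 21
  B: 153 − 32.13 = 120.87 → 121
rgb(130, 21, 121) = #821579.

#821579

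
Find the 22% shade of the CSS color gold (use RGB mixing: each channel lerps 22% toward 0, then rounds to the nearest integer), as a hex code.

#C7A800

CSS gold is rgb(255, 215, 0).
A 22% shade moves each channel 22% toward 0:
  R: 255 + 0.22×(0−255) = 255 − 56.1 = 198.9 → 199
  G: 215 + 0.22×(0−215) = 215 − 47.3 = 167.7 → 168
  B: 0 + 0.22×(0−0) = 0 + 0 = 0 → 0
rgb(199, 168, 0) = #C7A800.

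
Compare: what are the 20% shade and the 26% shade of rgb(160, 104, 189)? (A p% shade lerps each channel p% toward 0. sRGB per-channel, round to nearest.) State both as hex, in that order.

20% shade:
  R: 160 − 32 = 128 → 128
  G: 104 + 0.2×(0−104) = 104 − 20.8 = 83.2 → 83
  B: 189 + 0.2×(0−189) = 189 − 37.8 = 151.2 → 151
  → #805397
26% shade:
  R: 160 − 41.6 = 118.4 → 118
  G: 104 + 0.26×(0−104) = 104 − 27.04 = 76.96 → 77
  B: 189 + 0.26×(0−189) = 189 − 49.14 = 139.86 → 140
  → #764D8C

#805397, #764D8C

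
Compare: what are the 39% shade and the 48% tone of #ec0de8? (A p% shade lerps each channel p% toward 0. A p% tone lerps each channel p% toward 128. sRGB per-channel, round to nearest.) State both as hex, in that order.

#90088e, #b844b6

#ec0de8 is rgb(236, 13, 232).
39% shade:
  R: 236 + 0.39×(0−236) = 236 − 92.04 = 143.96 → 144
  G: 13 + 0.39×(0−13) = 13 − 5.07 = 7.93 → 8
  B: 232 − 90.48 = 141.52 → 142
  → #90088e
48% tone:
  R: 236 − 51.84 = 184.16 → 184
  G: 13 + 0.48×(128−13) = 13 + 55.2 = 68.2 → 68
  B: 232 − 49.92 = 182.08 → 182
  → #b844b6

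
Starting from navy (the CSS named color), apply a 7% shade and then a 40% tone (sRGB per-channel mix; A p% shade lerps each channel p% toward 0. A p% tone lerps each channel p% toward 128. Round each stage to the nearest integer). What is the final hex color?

CSS navy is rgb(0, 0, 128).
Lerp each channel 7% toward 0:
  R: 0 + 0 = 0 → 0
  G: 0 + 0.07×(0−0) = 0 + 0 = 0 → 0
  B: 128 + 0.07×(0−128) = 128 − 8.96 = 119.04 → 119
After the shade: rgb(0, 0, 119) = #000077.
Lerp each channel 40% toward 128:
  R: 0 + 51.2 = 51.2 → 51
  G: 0 + 0.4×(128−0) = 0 + 51.2 = 51.2 → 51
  B: 119 + 0.4×(128−119) = 119 + 3.6 = 122.6 → 123
rgb(51, 51, 123) = #33337b.

#33337b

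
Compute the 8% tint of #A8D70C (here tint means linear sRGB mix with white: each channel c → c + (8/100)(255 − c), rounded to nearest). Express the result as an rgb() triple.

rgb(175, 218, 31)

#A8D70C is rgb(168, 215, 12).
An 8% tint moves each channel 8% toward 255:
  R: 168 + 0.08×(255−168) = 168 + 6.96 = 174.96 → 175
  G: 215 + 0.08×(255−215) = 215 + 3.2 = 218.2 → 218
  B: 12 + 0.08×(255−12) = 12 + 19.44 = 31.44 → 31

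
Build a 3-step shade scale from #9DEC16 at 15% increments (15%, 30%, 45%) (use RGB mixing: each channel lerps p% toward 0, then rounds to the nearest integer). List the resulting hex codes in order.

#85C913, #6EA50F, #56820C

#9DEC16 is rgb(157, 236, 22).
15%: (157 − 23.55 = 133.45→133, 236 − 35.4 = 200.6→201, 22 − 3.3 = 18.7→19) → #85C913
30%: (157 − 47.1 = 109.9→110, 236 − 70.8 = 165.2→165, 22 − 6.6 = 15.4→15) → #6EA50F
45%: (157 − 70.65 = 86.35→86, 236 − 106.2 = 129.8→130, 22 − 9.9 = 12.1→12) → #56820C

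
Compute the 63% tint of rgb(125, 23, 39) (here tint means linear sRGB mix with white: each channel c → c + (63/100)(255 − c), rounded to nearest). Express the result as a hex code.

Per channel, c → c + 0.63(255 − c):
  R: 125 + 0.63×(255−125) = 125 + 81.9 = 206.9 → 207
  G: 23 + 0.63×(255−23) = 23 + 146.16 = 169.16 → 169
  B: 39 + 0.63×(255−39) = 39 + 136.08 = 175.08 → 175
rgb(207, 169, 175) = #CFA9AF.

#CFA9AF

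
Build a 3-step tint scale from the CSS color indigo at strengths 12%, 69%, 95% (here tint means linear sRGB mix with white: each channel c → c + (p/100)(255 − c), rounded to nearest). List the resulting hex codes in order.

#611F91, #C7B0D8, #F6F2F9

CSS indigo is rgb(75, 0, 130).
12%: (75 + 21.6 = 96.6→97, 0 + 30.6 = 30.6→31, 130 + 15 = 145→145) → #611F91
69%: (75 + 124.2 = 199.2→199, 0 + 175.95 = 175.95→176, 130 + 86.25 = 216.25→216) → #C7B0D8
95%: (75 + 171 = 246→246, 0 + 242.25 = 242.25→242, 130 + 118.75 = 248.75→249) → #F6F2F9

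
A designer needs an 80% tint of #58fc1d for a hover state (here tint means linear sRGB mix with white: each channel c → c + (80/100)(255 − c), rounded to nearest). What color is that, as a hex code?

#58fc1d is rgb(88, 252, 29).
Per channel, c → c + 0.8(255 − c):
  R: 88 + 133.6 = 221.6 → 222
  G: 252 + 2.4 = 254.4 → 254
  B: 29 + 180.8 = 209.8 → 210
rgb(222, 254, 210) = #defed2.

#defed2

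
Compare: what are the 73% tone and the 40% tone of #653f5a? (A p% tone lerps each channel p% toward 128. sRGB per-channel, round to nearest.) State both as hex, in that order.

#796e76, #705969

#653f5a is rgb(101, 63, 90).
73% tone:
  R: 101 + 19.71 = 120.71 → 121
  G: 63 + 0.73×(128−63) = 63 + 47.45 = 110.45 → 110
  B: 90 + 27.74 = 117.74 → 118
  → #796e76
40% tone:
  R: 101 + 0.4×(128−101) = 101 + 10.8 = 111.8 → 112
  G: 63 + 26 = 89 → 89
  B: 90 + 0.4×(128−90) = 90 + 15.2 = 105.2 → 105
  → #705969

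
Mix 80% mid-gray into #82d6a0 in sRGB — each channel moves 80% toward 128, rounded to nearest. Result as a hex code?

#82d6a0 is rgb(130, 214, 160).
Per channel, c → c + 0.8(128 − c):
  R: 130 + 0.8×(128−130) = 130 − 1.6 = 128.4 → 128
  G: 214 + 0.8×(128−214) = 214 − 68.8 = 145.2 → 145
  B: 160 − 25.6 = 134.4 → 134
rgb(128, 145, 134) = #809186.

#809186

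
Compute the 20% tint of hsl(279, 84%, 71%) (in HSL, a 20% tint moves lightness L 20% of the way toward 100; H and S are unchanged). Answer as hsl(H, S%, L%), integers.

L moves 20% from 71 toward 100: 71 + 5.8 = 76.8 → 77.
H and S are unchanged.

hsl(279, 84%, 77%)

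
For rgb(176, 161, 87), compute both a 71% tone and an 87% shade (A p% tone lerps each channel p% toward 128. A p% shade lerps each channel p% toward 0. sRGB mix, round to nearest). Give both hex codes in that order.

71% tone:
  R: 176 + 0.71×(128−176) = 176 − 34.08 = 141.92 → 142
  G: 161 − 23.43 = 137.57 → 138
  B: 87 + 29.11 = 116.11 → 116
  → #8E8A74
87% shade:
  R: 176 + 0.87×(0−176) = 176 − 153.12 = 22.88 → 23
  G: 161 + 0.87×(0−161) = 161 − 140.07 = 20.93 → 21
  B: 87 + 0.87×(0−87) = 87 − 75.69 = 11.31 → 11
  → #17150B

#8E8A74, #17150B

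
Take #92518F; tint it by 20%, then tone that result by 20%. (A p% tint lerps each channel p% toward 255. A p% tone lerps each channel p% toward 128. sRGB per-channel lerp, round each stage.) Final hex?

#A0769E

#92518F is rgb(146, 81, 143).
Per channel, c → c + 0.2(255 − c):
  R: 146 + 0.2×(255−146) = 146 + 21.8 = 167.8 → 168
  G: 81 + 0.2×(255−81) = 81 + 34.8 = 115.8 → 116
  B: 143 + 0.2×(255−143) = 143 + 22.4 = 165.4 → 165
After the tint: rgb(168, 116, 165) = #A874A5.
A 20% tone moves each channel 20% toward 128:
  R: 168 − 8 = 160 → 160
  G: 116 + 0.2×(128−116) = 116 + 2.4 = 118.4 → 118
  B: 165 + 0.2×(128−165) = 165 − 7.4 = 157.6 → 158
rgb(160, 118, 158) = #A0769E.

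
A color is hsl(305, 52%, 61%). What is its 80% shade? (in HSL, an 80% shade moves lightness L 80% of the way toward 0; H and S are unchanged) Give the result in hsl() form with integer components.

L moves 80% from 61 toward 0: 61 − 48.8 = 12.2 → 12.
H and S are unchanged.

hsl(305, 52%, 12%)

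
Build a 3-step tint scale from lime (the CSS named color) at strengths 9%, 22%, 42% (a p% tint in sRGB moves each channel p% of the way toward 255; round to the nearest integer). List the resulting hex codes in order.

#17FF17, #38FF38, #6BFF6B

CSS lime is rgb(0, 255, 0).
9%: (0 + 22.95 = 22.95→23, 255→255, 0 + 22.95 = 22.95→23) → #17FF17
22%: (0 + 56.1 = 56.1→56, 255→255, 0 + 56.1 = 56.1→56) → #38FF38
42%: (0 + 107.1 = 107.1→107, 255→255, 0 + 107.1 = 107.1→107) → #6BFF6B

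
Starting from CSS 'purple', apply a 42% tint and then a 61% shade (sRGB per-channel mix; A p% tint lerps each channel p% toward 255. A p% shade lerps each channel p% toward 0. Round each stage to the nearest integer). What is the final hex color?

#472a47

CSS purple is rgb(128, 0, 128).
Per channel, c → c + 0.42(255 − c):
  R: 128 + 53.34 = 181.34 → 181
  G: 0 + 0.42×(255−0) = 0 + 107.1 = 107.1 → 107
  B: 128 + 0.42×(255−128) = 128 + 53.34 = 181.34 → 181
After the tint: rgb(181, 107, 181) = #b56bb5.
A 61% shade moves each channel 61% toward 0:
  R: 181 + 0.61×(0−181) = 181 − 110.41 = 70.59 → 71
  G: 107 − 65.27 = 41.73 → 42
  B: 181 + 0.61×(0−181) = 181 − 110.41 = 70.59 → 71
rgb(71, 42, 71) = #472a47.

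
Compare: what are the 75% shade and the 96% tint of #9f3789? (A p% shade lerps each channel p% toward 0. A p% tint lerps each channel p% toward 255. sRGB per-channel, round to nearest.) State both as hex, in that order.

#280e22, #fbf7fa

#9f3789 is rgb(159, 55, 137).
75% shade:
  R: 159 − 119.25 = 39.75 → 40
  G: 55 + 0.75×(0−55) = 55 − 41.25 = 13.75 → 14
  B: 137 + 0.75×(0−137) = 137 − 102.75 = 34.25 → 34
  → #280e22
96% tint:
  R: 159 + 92.16 = 251.16 → 251
  G: 55 + 0.96×(255−55) = 55 + 192 = 247 → 247
  B: 137 + 113.28 = 250.28 → 250
  → #fbf7fa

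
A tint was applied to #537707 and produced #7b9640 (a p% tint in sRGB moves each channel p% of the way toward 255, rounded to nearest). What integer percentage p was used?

#537707 is rgb(83, 119, 7); #7b9640 is rgb(123, 150, 64).
On the B channel (widest range): 64 ≈ 7 + (p/100)(255 − 7), so p ≈ 100×(64 − 7)/(255 − 7) = 5700/248 = 22.98.
p = 23 reproduces all three channels after rounding.

23%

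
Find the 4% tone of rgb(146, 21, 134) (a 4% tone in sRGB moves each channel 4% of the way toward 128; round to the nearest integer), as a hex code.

#911986

Per channel, c → c + 0.04(128 − c):
  R: 146 − 0.72 = 145.28 → 145
  G: 21 + 4.28 = 25.28 → 25
  B: 134 + 0.04×(128−134) = 134 − 0.24 = 133.76 → 134
rgb(145, 25, 134) = #911986.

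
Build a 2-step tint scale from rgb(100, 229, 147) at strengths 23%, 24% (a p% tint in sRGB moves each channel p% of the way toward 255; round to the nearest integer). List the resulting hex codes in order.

23%: (100 + 35.65 = 135.65→136, 229 + 5.98 = 234.98→235, 147 + 24.84 = 171.84→172) → #88EBAC
24%: (100 + 37.2 = 137.2→137, 229 + 6.24 = 235.24→235, 147 + 25.92 = 172.92→173) → #89EBAD

#88EBAC, #89EBAD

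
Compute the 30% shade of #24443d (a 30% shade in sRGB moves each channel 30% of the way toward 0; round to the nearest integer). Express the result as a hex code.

#24443d is rgb(36, 68, 61).
Lerp each channel 30% toward 0:
  R: 36 + 0.3×(0−36) = 36 − 10.8 = 25.2 → 25
  G: 68 − 20.4 = 47.6 → 48
  B: 61 − 18.3 = 42.7 → 43
rgb(25, 48, 43) = #19302b.

#19302b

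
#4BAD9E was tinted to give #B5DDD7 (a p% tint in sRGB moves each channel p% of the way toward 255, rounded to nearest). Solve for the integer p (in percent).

#4BAD9E is rgb(75, 173, 158); #B5DDD7 is rgb(181, 221, 215).
On the R channel (widest range): 181 ≈ 75 + (p/100)(255 − 75), so p ≈ 100×(181 − 75)/(255 − 75) = 10600/180 = 58.89.
p = 59 reproduces all three channels after rounding.

59%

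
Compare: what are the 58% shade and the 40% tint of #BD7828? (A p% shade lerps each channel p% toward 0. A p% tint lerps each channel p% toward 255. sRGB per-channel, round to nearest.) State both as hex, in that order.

#BD7828 is rgb(189, 120, 40).
58% shade:
  R: 189 + 0.58×(0−189) = 189 − 109.62 = 79.38 → 79
  G: 120 + 0.58×(0−120) = 120 − 69.6 = 50.4 → 50
  B: 40 + 0.58×(0−40) = 40 − 23.2 = 16.8 → 17
  → #4F3211
40% tint:
  R: 189 + 0.4×(255−189) = 189 + 26.4 = 215.4 → 215
  G: 120 + 0.4×(255−120) = 120 + 54 = 174 → 174
  B: 40 + 0.4×(255−40) = 40 + 86 = 126 → 126
  → #D7AE7E

#4F3211, #D7AE7E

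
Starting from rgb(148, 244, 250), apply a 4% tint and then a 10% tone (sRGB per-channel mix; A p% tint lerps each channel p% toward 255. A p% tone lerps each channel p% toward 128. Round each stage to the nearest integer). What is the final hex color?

#96e8ee

Per channel, c → c + 0.04(255 − c):
  R: 148 + 4.28 = 152.28 → 152
  G: 244 + 0.04×(255−244) = 244 + 0.44 = 244.44 → 244
  B: 250 + 0.04×(255−250) = 250 + 0.2 = 250.2 → 250
After the tint: rgb(152, 244, 250) = #98f4fa.
A 10% tone moves each channel 10% toward 128:
  R: 152 + 0.1×(128−152) = 152 − 2.4 = 149.6 → 150
  G: 244 − 11.6 = 232.4 → 232
  B: 250 + 0.1×(128−250) = 250 − 12.2 = 237.8 → 238
rgb(150, 232, 238) = #96e8ee.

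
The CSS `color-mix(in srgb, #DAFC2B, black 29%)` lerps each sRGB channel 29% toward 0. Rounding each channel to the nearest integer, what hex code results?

#9BB31F

#DAFC2B is rgb(218, 252, 43).
A 29% shade moves each channel 29% toward 0:
  R: 218 + 0.29×(0−218) = 218 − 63.22 = 154.78 → 155
  G: 252 + 0.29×(0−252) = 252 − 73.08 = 178.92 → 179
  B: 43 − 12.47 = 30.53 → 31
rgb(155, 179, 31) = #9BB31F.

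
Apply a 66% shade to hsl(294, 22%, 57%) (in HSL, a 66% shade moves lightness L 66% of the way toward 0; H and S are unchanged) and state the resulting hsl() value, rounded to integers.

hsl(294, 22%, 19%)

L moves 66% from 57 toward 0: 57 − 37.62 = 19.38 → 19.
H and S are unchanged.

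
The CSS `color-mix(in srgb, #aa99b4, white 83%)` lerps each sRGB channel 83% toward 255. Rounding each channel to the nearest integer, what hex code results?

#aa99b4 is rgb(170, 153, 180).
An 83% tint moves each channel 83% toward 255:
  R: 170 + 70.55 = 240.55 → 241
  G: 153 + 0.83×(255−153) = 153 + 84.66 = 237.66 → 238
  B: 180 + 0.83×(255−180) = 180 + 62.25 = 242.25 → 242
rgb(241, 238, 242) = #f1eef2.

#f1eef2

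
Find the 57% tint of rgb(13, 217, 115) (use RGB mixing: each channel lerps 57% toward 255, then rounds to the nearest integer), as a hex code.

Per channel, c → c + 0.57(255 − c):
  R: 13 + 137.94 = 150.94 → 151
  G: 217 + 21.66 = 238.66 → 239
  B: 115 + 0.57×(255−115) = 115 + 79.8 = 194.8 → 195
rgb(151, 239, 195) = #97EFC3.

#97EFC3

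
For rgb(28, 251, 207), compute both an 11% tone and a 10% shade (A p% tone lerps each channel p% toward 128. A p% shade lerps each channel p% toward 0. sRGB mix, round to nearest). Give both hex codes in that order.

#27EDC6, #19E2BA

11% tone:
  R: 28 + 11 = 39 → 39
  G: 251 + 0.11×(128−251) = 251 − 13.53 = 237.47 → 237
  B: 207 + 0.11×(128−207) = 207 − 8.69 = 198.31 → 198
  → #27EDC6
10% shade:
  R: 28 + 0.1×(0−28) = 28 − 2.8 = 25.2 → 25
  G: 251 + 0.1×(0−251) = 251 − 25.1 = 225.9 → 226
  B: 207 − 20.7 = 186.3 → 186
  → #19E2BA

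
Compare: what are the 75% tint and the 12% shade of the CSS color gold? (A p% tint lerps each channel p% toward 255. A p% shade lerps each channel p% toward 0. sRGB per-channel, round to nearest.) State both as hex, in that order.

CSS gold is rgb(255, 215, 0).
75% tint:
  R: 255 + 0.75×(255−255) = 255 + 0 = 255 → 255
  G: 215 + 0.75×(255−215) = 215 + 30 = 245 → 245
  B: 0 + 0.75×(255−0) = 0 + 191.25 = 191.25 → 191
  → #fff5bf
12% shade:
  R: 255 − 30.6 = 224.4 → 224
  G: 215 + 0.12×(0−215) = 215 − 25.8 = 189.2 → 189
  B: 0 + 0 = 0 → 0
  → #e0bd00

#fff5bf, #e0bd00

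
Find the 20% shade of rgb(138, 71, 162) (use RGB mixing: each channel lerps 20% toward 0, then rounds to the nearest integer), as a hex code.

Per channel, c → c + 0.2(0 − c):
  R: 138 + 0.2×(0−138) = 138 − 27.6 = 110.4 → 110
  G: 71 + 0.2×(0−71) = 71 − 14.2 = 56.8 → 57
  B: 162 + 0.2×(0−162) = 162 − 32.4 = 129.6 → 130
rgb(110, 57, 130) = #6E3982.

#6E3982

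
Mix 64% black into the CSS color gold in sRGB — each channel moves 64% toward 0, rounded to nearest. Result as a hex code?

#5C4D00

CSS gold is rgb(255, 215, 0).
A 64% shade moves each channel 64% toward 0:
  R: 255 + 0.64×(0−255) = 255 − 163.2 = 91.8 → 92
  G: 215 + 0.64×(0−215) = 215 − 137.6 = 77.4 → 77
  B: 0 + 0.64×(0−0) = 0 + 0 = 0 → 0
rgb(92, 77, 0) = #5C4D00.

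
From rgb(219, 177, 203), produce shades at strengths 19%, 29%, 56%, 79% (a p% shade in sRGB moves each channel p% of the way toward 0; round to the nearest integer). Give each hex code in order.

#B18FA4, #9B7E90, #604E59, #2E252B

19%: (219 − 41.61 = 177.39→177, 177 − 33.63 = 143.37→143, 203 − 38.57 = 164.43→164) → #B18FA4
29%: (219 − 63.51 = 155.49→155, 177 − 51.33 = 125.67→126, 203 − 58.87 = 144.13→144) → #9B7E90
56%: (219 − 122.64 = 96.36→96, 177 − 99.12 = 77.88→78, 203 − 113.68 = 89.32→89) → #604E59
79%: (219 − 173.01 = 45.99→46, 177 − 139.83 = 37.17→37, 203 − 160.37 = 42.63→43) → #2E252B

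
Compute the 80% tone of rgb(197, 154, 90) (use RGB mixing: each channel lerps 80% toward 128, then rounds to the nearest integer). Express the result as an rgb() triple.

rgb(142, 133, 120)

An 80% tone moves each channel 80% toward 128:
  R: 197 + 0.8×(128−197) = 197 − 55.2 = 141.8 → 142
  G: 154 + 0.8×(128−154) = 154 − 20.8 = 133.2 → 133
  B: 90 + 30.4 = 120.4 → 120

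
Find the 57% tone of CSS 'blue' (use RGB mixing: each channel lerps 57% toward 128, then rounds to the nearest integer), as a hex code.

CSS blue is rgb(0, 0, 255).
Lerp each channel 57% toward 128:
  R: 0 + 0.57×(128−0) = 0 + 72.96 = 72.96 → 73
  G: 0 + 0.57×(128−0) = 0 + 72.96 = 72.96 → 73
  B: 255 + 0.57×(128−255) = 255 − 72.39 = 182.61 → 183
rgb(73, 73, 183) = #4949B7.

#4949B7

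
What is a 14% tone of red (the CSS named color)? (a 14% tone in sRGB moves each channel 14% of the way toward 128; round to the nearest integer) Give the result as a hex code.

CSS red is rgb(255, 0, 0).
Per channel, c → c + 0.14(128 − c):
  R: 255 − 17.78 = 237.22 → 237
  G: 0 + 17.92 = 17.92 → 18
  B: 0 + 0.14×(128−0) = 0 + 17.92 = 17.92 → 18
rgb(237, 18, 18) = #ED1212.

#ED1212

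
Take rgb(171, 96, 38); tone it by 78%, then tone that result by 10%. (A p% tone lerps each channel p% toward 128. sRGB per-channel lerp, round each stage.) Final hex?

#887A6E

Lerp each channel 78% toward 128:
  R: 171 + 0.78×(128−171) = 171 − 33.54 = 137.46 → 137
  G: 96 + 0.78×(128−96) = 96 + 24.96 = 120.96 → 121
  B: 38 + 70.2 = 108.2 → 108
After the tone: rgb(137, 121, 108) = #89796C.
Per channel, c → c + 0.1(128 − c):
  R: 137 + 0.1×(128−137) = 137 − 0.9 = 136.1 → 136
  G: 121 + 0.1×(128−121) = 121 + 0.7 = 121.7 → 122
  B: 108 + 2 = 110 → 110
rgb(136, 122, 110) = #887A6E.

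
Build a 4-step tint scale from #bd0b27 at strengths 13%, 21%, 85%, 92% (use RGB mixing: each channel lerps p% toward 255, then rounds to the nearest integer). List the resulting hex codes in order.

#bd0b27 is rgb(189, 11, 39).
13%: (189 + 8.58 = 197.58→198, 11 + 31.72 = 42.72→43, 39 + 28.08 = 67.08→67) → #c62b43
21%: (189 + 13.86 = 202.86→203, 11 + 51.24 = 62.24→62, 39 + 45.36 = 84.36→84) → #cb3e54
85%: (189 + 56.1 = 245.1→245, 11 + 207.4 = 218.4→218, 39 + 183.6 = 222.6→223) → #f5dadf
92%: (189 + 60.72 = 249.72→250, 11 + 224.48 = 235.48→235, 39 + 198.72 = 237.72→238) → #faebee

#c62b43, #cb3e54, #f5dadf, #faebee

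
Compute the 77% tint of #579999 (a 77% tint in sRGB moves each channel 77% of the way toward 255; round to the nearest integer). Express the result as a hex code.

#d8e8e8

#579999 is rgb(87, 153, 153).
A 77% tint moves each channel 77% toward 255:
  R: 87 + 129.36 = 216.36 → 216
  G: 153 + 78.54 = 231.54 → 232
  B: 153 + 0.77×(255−153) = 153 + 78.54 = 231.54 → 232
rgb(216, 232, 232) = #d8e8e8.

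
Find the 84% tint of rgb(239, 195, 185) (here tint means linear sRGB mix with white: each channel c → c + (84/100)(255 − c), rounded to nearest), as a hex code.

Per channel, c → c + 0.84(255 − c):
  R: 239 + 0.84×(255−239) = 239 + 13.44 = 252.44 → 252
  G: 195 + 0.84×(255−195) = 195 + 50.4 = 245.4 → 245
  B: 185 + 0.84×(255−185) = 185 + 58.8 = 243.8 → 244
rgb(252, 245, 244) = #FCF5F4.

#FCF5F4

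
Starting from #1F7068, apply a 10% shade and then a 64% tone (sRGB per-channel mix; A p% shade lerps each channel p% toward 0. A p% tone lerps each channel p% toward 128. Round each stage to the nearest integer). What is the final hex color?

#5C7674

#1F7068 is rgb(31, 112, 104).
Lerp each channel 10% toward 0:
  R: 31 + 0.1×(0−31) = 31 − 3.1 = 27.9 → 28
  G: 112 − 11.2 = 100.8 → 101
  B: 104 + 0.1×(0−104) = 104 − 10.4 = 93.6 → 94
After the shade: rgb(28, 101, 94) = #1C655E.
Per channel, c → c + 0.64(128 − c):
  R: 28 + 0.64×(128−28) = 28 + 64 = 92 → 92
  G: 101 + 17.28 = 118.28 → 118
  B: 94 + 0.64×(128−94) = 94 + 21.76 = 115.76 → 116
rgb(92, 118, 116) = #5C7674.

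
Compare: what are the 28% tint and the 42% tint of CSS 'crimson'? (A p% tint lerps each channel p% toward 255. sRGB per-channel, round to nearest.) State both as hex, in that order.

#E65673, #EB778E

CSS crimson is rgb(220, 20, 60).
28% tint:
  R: 220 + 9.8 = 229.8 → 230
  G: 20 + 65.8 = 85.8 → 86
  B: 60 + 0.28×(255−60) = 60 + 54.6 = 114.6 → 115
  → #E65673
42% tint:
  R: 220 + 0.42×(255−220) = 220 + 14.7 = 234.7 → 235
  G: 20 + 0.42×(255−20) = 20 + 98.7 = 118.7 → 119
  B: 60 + 81.9 = 141.9 → 142
  → #EB778E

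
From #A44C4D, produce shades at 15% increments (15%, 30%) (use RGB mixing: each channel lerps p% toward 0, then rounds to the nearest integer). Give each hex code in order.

#8B4141, #733536

#A44C4D is rgb(164, 76, 77).
15%: (164 − 24.6 = 139.4→139, 76 − 11.4 = 64.6→65, 77 − 11.55 = 65.45→65) → #8B4141
30%: (164 − 49.2 = 114.8→115, 76 − 22.8 = 53.2→53, 77 − 23.1 = 53.9→54) → #733536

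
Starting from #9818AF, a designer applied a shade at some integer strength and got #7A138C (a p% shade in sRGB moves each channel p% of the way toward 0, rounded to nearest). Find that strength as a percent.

20%

#9818AF is rgb(152, 24, 175); #7A138C is rgb(122, 19, 140).
On the B channel (widest range): 140 ≈ 175 + (p/100)(0 − 175), so p ≈ 100×(140 − 175)/(0 − 175) = -3500/-175 = 20.00.
p = 20 reproduces all three channels after rounding.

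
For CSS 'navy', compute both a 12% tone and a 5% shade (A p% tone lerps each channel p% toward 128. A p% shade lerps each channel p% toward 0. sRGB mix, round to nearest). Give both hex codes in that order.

CSS navy is rgb(0, 0, 128).
12% tone:
  R: 0 + 0.12×(128−0) = 0 + 15.36 = 15.36 → 15
  G: 0 + 0.12×(128−0) = 0 + 15.36 = 15.36 → 15
  B: 128 + 0.12×(128−128) = 128 + 0 = 128 → 128
  → #0F0F80
5% shade:
  R: 0 + 0.05×(0−0) = 0 + 0 = 0 → 0
  G: 0 + 0 = 0 → 0
  B: 128 + 0.05×(0−128) = 128 − 6.4 = 121.6 → 122
  → #00007A

#0F0F80, #00007A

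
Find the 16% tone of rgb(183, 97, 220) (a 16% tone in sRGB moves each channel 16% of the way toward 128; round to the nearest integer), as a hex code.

Lerp each channel 16% toward 128:
  R: 183 − 8.8 = 174.2 → 174
  G: 97 + 0.16×(128−97) = 97 + 4.96 = 101.96 → 102
  B: 220 + 0.16×(128−220) = 220 − 14.72 = 205.28 → 205
rgb(174, 102, 205) = #ae66cd.

#ae66cd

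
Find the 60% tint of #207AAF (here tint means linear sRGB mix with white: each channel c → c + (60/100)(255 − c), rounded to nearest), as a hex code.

#207AAF is rgb(32, 122, 175).
Lerp each channel 60% toward 255:
  R: 32 + 133.8 = 165.8 → 166
  G: 122 + 79.8 = 201.8 → 202
  B: 175 + 48 = 223 → 223
rgb(166, 202, 223) = #A6CADF.

#A6CADF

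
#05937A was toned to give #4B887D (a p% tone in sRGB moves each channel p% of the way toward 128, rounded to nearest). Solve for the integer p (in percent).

#05937A is rgb(5, 147, 122); #4B887D is rgb(75, 136, 125).
On the R channel (widest range): 75 ≈ 5 + (p/100)(128 − 5), so p ≈ 100×(75 − 5)/(128 − 5) = 7000/123 = 56.91.
p = 57 reproduces all three channels after rounding.

57%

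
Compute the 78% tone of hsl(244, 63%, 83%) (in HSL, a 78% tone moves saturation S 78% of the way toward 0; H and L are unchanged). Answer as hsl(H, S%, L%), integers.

S moves 78% from 63 toward 0: 63 − 49.14 = 13.86 → 14.
H and L are unchanged.

hsl(244, 14%, 83%)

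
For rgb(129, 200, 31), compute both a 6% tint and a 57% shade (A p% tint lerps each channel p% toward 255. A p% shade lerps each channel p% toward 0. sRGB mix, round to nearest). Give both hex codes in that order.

6% tint:
  R: 129 + 0.06×(255−129) = 129 + 7.56 = 136.56 → 137
  G: 200 + 3.3 = 203.3 → 203
  B: 31 + 0.06×(255−31) = 31 + 13.44 = 44.44 → 44
  → #89CB2C
57% shade:
  R: 129 − 73.53 = 55.47 → 55
  G: 200 − 114 = 86 → 86
  B: 31 + 0.57×(0−31) = 31 − 17.67 = 13.33 → 13
  → #37560D

#89CB2C, #37560D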